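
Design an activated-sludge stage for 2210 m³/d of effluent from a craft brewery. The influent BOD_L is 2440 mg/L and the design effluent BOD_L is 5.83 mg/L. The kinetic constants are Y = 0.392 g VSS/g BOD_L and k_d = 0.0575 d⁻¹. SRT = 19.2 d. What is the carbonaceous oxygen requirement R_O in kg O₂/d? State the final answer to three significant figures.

The observed yield is Y_obs = Y/(1 + k_d·θ_c) = 0.392 / (1 + 0.0575 × 19.2) = 0.392 / 2.104 = 0.1863 g VSS per g BOD_L removed.
Mass of BOD_L removed per day: Q(S₀ − S) = 2210 × 2434 g/m³ = 5380 kg/d.
Net sludge production P_X = 0.1863 × 5380 = 1002 kg VSS/d.
R_O = Q·(S₀ − S) − 1.42·P_X = 5380 − 1.42 × 1002 = 3956 kg O₂/d.

R_O ≈ 3960 kg O₂/d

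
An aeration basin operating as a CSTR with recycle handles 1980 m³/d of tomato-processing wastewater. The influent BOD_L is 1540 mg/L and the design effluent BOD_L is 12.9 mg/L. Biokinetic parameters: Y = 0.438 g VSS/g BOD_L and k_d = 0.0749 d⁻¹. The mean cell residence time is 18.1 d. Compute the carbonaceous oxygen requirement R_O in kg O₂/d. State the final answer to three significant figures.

R_O ≈ 2230 kg O₂/d

Y_obs = Y / (1 + k_d θ_c) = 0.438 / (1 + 0.0749 × 18.1) = 0.438 / 2.356 = 0.1859.
ΔS = 1540 − 12.9 = 1527 mg/L, so the substrate removal rate is 1980 × 1527/1000 = 3024 kg BOD_L/d.
P_X = Y_obs·Q·(S₀ − S) = 0.1859 × 3024 = 562.2 kg VSS/d.
Carbonaceous O₂ demand = substrate oxidised − cell-mass equivalent = 3024 − 1.42 × 562.2 = 2225 kg O₂/d.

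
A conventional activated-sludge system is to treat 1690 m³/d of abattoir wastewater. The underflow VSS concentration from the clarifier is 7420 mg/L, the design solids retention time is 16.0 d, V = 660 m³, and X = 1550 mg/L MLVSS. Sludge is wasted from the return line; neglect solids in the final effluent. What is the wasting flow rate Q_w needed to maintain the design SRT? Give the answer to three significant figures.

Q_w ≈ 8.62 m³/d

θ_c = V·X/(Q_w·X_r) when wasting from the recycle, so Q_w = V·X/(θ_c·X_r) = 660.0 × 1550 / (16.0 × 7420) = 8.617 m³/d.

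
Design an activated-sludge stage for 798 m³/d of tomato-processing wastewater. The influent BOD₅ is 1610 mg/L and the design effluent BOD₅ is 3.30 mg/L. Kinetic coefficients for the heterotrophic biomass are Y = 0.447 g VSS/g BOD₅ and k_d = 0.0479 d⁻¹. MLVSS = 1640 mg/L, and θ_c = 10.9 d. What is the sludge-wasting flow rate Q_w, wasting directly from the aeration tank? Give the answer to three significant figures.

Q_w ≈ 230 m³/d

Rearranging the biomass balance for a CMAS with decay, V = Y·Q·ΔS·θ_c / [X·(1+k_d θ_c)] = 0.447 × 798 × (1610 − 3.30) × 10.9 / [1640 × (1 + 0.0479 × 10.9)] = 6.25×10^6 / 2496 = 2503 m³.
For wasting at MLVSS concentration, Q_w = V/θ_c = 2503/10.9 = 229.6 m³/d.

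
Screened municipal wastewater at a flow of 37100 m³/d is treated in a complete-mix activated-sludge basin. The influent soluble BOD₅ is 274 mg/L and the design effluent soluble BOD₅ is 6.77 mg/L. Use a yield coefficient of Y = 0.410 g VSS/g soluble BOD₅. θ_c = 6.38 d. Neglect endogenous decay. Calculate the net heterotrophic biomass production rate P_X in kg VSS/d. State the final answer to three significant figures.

No decay correction is needed, so Y_obs = Y = 0.410.
Q·(S₀ − S) = 37100 × (274 − 6.77) × 10⁻³ = 9914 kg/d removed.
So the net sludge growth is P_X = 0.4100 × 9914 = 4065 kg VSS/d.

P_X ≈ 4060 kg VSS/d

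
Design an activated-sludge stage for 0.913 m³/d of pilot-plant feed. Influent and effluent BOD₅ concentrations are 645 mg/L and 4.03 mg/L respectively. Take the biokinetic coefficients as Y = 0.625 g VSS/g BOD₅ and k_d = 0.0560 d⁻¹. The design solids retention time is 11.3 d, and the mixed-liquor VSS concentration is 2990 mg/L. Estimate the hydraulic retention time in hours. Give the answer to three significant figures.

Steady-state biomass mass balance: V·X·(1 + k_d·θ_c) = Y·Q·(S₀ − S)·θ_c, so V = 0.625 × 0.913 × (645 − 4.03) × 11.3 / [2990 × (1 + 0.0560 × 11.3)] = 4.13×10^3 / 4882 = 0.8466 m³.
Hydraulic retention time τ = V/Q = 0.8466 / 0.913 = 0.9272 d = 22.25 h.

τ ≈ 22.3 h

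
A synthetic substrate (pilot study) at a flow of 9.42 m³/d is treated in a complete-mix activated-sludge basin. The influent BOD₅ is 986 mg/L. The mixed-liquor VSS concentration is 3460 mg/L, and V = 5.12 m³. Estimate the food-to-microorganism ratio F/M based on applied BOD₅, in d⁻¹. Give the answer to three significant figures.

F/M = Q·S₀ / (V·X) = 9.42 × 986 / (5.120 × 3460) = 0.5243 g BOD₅·(g VSS·d)⁻¹.

F/M ≈ 0.524 d⁻¹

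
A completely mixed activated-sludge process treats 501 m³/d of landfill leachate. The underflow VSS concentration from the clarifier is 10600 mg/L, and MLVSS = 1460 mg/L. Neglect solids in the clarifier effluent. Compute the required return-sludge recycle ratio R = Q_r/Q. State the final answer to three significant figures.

Solids balance on the clarifier gives (1+R)X = R·X_r, so R = X/(X_r − X) = 1460 / (10600 − 1460) = 0.1597.

R ≈ 0.160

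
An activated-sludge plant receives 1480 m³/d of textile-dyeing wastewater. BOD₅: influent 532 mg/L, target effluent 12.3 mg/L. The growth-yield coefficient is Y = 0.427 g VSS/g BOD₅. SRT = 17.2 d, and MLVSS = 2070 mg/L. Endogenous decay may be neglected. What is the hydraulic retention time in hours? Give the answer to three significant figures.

τ ≈ 44.3 h

V·X = Y·Q·ΔS·θ_c gives V = 0.427 × 1480 × (532 − 12.3) × 17.2 / 2070 = 2729 m³.
Hydraulic retention time τ = V/Q = 2729 / 1480 = 1.844 d = 44.25 h.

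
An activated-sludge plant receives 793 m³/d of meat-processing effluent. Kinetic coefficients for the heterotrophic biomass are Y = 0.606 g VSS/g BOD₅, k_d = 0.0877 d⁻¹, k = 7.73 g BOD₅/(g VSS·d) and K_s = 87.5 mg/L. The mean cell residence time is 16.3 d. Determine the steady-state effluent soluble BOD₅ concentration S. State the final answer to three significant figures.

S ≈ 2.88 mg/L

For a completely mixed reactor with recycle the Lawrence–McCarty relation gives S = K_s·(1 + k_d·θ_c) / [θ_c·(Y·k − k_d) − 1] = 87.5 × (1 + 0.0877 × 16.3) / [16.3 × (0.606 × 7.73 − 0.0877) − 1] = 212.6 / 73.93 = 2.876 mg/L.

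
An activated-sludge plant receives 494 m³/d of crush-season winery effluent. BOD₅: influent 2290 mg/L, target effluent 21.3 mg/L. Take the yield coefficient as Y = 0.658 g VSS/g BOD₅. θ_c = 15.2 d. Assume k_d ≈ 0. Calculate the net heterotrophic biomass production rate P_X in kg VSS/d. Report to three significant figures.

With endogenous decay neglected, the observed yield equals the true yield: Y_obs = Y = 0.658 g VSS/g BOD₅.
Mass of BOD₅ removed per day: Q(S₀ − S) = 494 × 2269 g/m³ = 1121 kg/d.
Biomass produced: P_X = Y_obs·Q·ΔS = 0.6580 × 1121 ≈ 737.4 kg VSS/d.

P_X ≈ 737 kg VSS/d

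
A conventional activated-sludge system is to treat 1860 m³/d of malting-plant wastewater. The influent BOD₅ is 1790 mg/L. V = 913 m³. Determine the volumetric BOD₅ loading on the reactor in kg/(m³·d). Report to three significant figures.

L_v = Q S₀ / V = 1860 × 1790 × 10⁻³ / 913.0 = 3.647 kg/(m³·d).

L_v ≈ 3.65 kg BOD₅/(m³·d)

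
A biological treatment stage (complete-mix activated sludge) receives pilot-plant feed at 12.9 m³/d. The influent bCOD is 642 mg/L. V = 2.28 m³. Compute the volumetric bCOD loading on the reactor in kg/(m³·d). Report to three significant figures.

L_v ≈ 3.63 kg bCOD/(m³·d)

L_v = Q S₀ / V = 12.9 × 642 × 10⁻³ / 2.280 = 3.632 kg/(m³·d).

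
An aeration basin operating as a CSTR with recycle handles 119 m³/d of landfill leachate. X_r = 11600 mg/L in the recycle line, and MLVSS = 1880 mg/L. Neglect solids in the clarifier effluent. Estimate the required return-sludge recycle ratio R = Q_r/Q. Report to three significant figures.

R ≈ 0.193

Mass balance around the secondary clarifier (neglecting effluent solids): R = X / (X_r − X) = 1880 / (11600 − 1880) = 0.1934.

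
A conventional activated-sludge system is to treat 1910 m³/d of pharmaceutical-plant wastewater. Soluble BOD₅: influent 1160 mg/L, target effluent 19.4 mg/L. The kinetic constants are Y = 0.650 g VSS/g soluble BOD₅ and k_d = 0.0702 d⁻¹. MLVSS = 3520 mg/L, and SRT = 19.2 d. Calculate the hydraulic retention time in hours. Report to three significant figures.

τ ≈ 41.3 h

Rearranging the biomass balance for a CMAS with decay, V = Y·Q·ΔS·θ_c / [X·(1+k_d θ_c)] = 0.650 × 1910 × (1160 − 19.4) × 19.2 / [3520 × (1 + 0.0702 × 19.2)] = 2.72×10^7 / 8264 = 3290 m³.
Hydraulic retention time τ = V/Q = 3290 / 1910 = 1.722 d = 41.34 h.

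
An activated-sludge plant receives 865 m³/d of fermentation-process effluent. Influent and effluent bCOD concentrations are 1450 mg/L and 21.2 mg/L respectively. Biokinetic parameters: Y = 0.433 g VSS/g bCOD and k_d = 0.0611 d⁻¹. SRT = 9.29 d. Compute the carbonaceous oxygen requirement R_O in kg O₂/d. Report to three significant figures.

Correct the yield for decay: Y_obs = Y/(1 + k_d θ_c) = 0.433 / (1 + 0.0611 × 9.29) = 0.433 / 1.568 = 0.2762.
Mass of bCOD removed per day: Q(S₀ − S) = 865 × 1429 g/m³ = 1236 kg/d.
Biomass synthesised: P_X = Y_obs × 1236 = 341.4 kg VSS/d.
Carbonaceous O₂ demand = substrate oxidised − cell-mass equivalent = 1236 − 1.42 × 341.4 = 751.2 kg O₂/d.

R_O ≈ 751 kg O₂/d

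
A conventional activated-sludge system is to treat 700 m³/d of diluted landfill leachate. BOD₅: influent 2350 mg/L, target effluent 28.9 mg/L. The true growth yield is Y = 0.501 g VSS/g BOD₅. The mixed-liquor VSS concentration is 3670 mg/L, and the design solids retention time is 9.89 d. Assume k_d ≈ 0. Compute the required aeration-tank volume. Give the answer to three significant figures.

With k_d = 0 the design equation reduces to V = Y Q (S₀−S) θ_c / X = 0.501 × 700 × (2350 − 28.9) × 9.89 / 3670 = 2194 m³.

V ≈ 2190 m³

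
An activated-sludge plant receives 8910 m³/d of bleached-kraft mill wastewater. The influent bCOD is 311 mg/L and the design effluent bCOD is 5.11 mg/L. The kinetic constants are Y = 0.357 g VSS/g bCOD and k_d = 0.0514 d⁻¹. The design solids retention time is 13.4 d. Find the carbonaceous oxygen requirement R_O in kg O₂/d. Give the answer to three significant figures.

The observed yield is Y_obs = Y/(1 + k_d·θ_c) = 0.357 / (1 + 0.0514 × 13.4) = 0.357 / 1.689 = 0.2114 g VSS per g bCOD removed.
Q·(S₀ − S) = 8910 × (311 − 5.11) × 10⁻³ = 2725 kg/d removed.
P_X = Y_obs·Q·(S₀ − S) = 0.2114 × 2725 = 576.2 kg VSS/d.
R_O = Q·(S₀ − S) − 1.42·P_X = 2725 − 1.42 × 576.2 = 1907 kg O₂/d.

R_O ≈ 1910 kg O₂/d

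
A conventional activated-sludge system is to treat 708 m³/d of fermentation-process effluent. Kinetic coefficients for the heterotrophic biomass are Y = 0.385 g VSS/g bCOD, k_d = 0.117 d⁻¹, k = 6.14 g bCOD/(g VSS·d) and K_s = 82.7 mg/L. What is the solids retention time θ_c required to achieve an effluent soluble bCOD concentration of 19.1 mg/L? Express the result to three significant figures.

Specific growth rate at S = 19.1 mg/L: μ = YkS/(K_s+S) = 0.385·6.14·19.1/(82.7+19.1) = 0.4435 d⁻¹.
Then 1/θ_c = μ − k_d = 0.4435 − 0.117 = 0.3265 d⁻¹, giving θ_c = 3.063 d.

θ_c ≈ 3.06 d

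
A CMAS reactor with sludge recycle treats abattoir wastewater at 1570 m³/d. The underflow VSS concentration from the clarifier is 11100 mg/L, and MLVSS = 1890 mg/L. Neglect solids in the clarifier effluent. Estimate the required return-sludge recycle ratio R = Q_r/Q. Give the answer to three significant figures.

R ≈ 0.205

R = Q_r/Q = X/(X_r − X) = 1890 / (11100 − 1890) = 0.2052.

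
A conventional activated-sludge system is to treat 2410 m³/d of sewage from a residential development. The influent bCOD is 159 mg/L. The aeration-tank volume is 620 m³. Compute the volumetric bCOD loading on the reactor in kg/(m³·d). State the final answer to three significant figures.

L_v ≈ 0.618 kg bCOD/(m³·d)

Volumetric loading L_v = Q·S₀ / V = 2410 × 159 g/m³ / 620.0 m³ = 618.0 g/(m³·d) = 0.6180 kg bCOD/(m³·d).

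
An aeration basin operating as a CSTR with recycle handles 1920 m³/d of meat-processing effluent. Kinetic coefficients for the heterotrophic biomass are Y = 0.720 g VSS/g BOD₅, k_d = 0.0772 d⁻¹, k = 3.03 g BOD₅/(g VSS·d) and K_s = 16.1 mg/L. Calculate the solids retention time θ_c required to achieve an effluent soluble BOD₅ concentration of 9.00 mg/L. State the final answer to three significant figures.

At the target effluent, Y k S/(K_s+S) = 0.720×3.03×9.00/25.10 = 0.7822 d⁻¹.
1/θ_c = 0.7822 − 0.0772 = 0.7050 d⁻¹, so θ_c = 1.418 d.

θ_c ≈ 1.42 d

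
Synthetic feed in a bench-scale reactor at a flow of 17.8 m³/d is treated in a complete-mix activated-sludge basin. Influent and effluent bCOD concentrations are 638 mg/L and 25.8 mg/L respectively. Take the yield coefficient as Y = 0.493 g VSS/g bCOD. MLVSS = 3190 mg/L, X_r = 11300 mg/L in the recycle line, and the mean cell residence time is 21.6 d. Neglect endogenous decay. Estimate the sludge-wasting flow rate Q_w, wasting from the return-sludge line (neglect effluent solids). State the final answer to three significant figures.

Q_w ≈ 0.475 m³/d

V·X = Y·Q·ΔS·θ_c gives V = 0.493 × 17.8 × (638 − 25.8) × 21.6 / 3190 = 36.38 m³.
θ_c = V·X/(Q_w·X_r) when wasting from the recycle, so Q_w = V·X/(θ_c·X_r) = 36.38 × 3190 / (21.6 × 11300) = 0.4754 m³/d.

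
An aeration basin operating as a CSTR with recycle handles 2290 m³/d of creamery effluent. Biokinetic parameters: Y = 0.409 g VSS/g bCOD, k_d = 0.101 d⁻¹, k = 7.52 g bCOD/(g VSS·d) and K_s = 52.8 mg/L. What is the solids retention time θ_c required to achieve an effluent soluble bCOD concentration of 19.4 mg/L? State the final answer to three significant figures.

θ_c ≈ 1.38 d

Specific growth rate at S = 19.4 mg/L: μ = YkS/(K_s+S) = 0.409·7.52·19.4/(52.8+19.4) = 0.8264 d⁻¹.
θ_c = 1/(μ − k_d) = 1/(0.8264 − 0.101) = 1/0.7254 = 1.378 d.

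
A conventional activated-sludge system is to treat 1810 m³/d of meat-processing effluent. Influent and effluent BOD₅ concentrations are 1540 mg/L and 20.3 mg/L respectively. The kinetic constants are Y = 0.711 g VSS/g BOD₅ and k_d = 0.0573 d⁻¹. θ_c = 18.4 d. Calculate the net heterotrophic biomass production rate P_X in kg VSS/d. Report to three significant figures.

Y_obs = Y / (1 + k_d θ_c) = 0.711 / (1 + 0.0573 × 18.4) = 0.711 / 2.054 = 0.3461.
ΔS = 1540 − 20.3 = 1520 mg/L, so the substrate removal rate is 1810 × 1520/1000 = 2751 kg BOD₅/d.
P_X = Y_obs · Q(S₀ − S) = 0.3461 × 2751 = 952.0 kg VSS/d.

P_X ≈ 952 kg VSS/d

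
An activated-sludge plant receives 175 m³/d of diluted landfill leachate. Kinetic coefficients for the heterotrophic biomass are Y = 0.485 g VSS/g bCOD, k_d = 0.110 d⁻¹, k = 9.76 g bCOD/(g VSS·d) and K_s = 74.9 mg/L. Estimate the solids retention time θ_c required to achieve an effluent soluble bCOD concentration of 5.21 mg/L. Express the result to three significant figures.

θ_c ≈ 5.05 d

At the target effluent, Y k S/(K_s+S) = 0.485×9.76×5.21/80.11 = 0.3079 d⁻¹.
Then 1/θ_c = μ − k_d = 0.3079 − 0.110 = 0.1979 d⁻¹, giving θ_c = 5.054 d.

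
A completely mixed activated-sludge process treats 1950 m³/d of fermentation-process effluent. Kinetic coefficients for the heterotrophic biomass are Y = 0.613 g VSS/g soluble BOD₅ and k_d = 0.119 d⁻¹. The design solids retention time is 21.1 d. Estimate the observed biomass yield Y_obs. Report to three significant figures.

The observed yield is Y_obs = Y/(1 + k_d·θ_c) = 0.613 / (1 + 0.119 × 21.1) = 0.613 / 3.511 = 0.1746 g VSS per g soluble BOD₅ removed.

Y_obs ≈ 0.175 g VSS/g soluble BOD₅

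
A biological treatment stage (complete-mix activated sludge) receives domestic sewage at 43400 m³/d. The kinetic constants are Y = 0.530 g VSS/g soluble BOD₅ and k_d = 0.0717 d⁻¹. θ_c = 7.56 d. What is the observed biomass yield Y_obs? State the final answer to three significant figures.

Y_obs = Y / (1 + k_d θ_c) = 0.530 / (1 + 0.0717 × 7.56) = 0.530 / 1.542 = 0.3437.

Y_obs ≈ 0.344 g VSS/g soluble BOD₅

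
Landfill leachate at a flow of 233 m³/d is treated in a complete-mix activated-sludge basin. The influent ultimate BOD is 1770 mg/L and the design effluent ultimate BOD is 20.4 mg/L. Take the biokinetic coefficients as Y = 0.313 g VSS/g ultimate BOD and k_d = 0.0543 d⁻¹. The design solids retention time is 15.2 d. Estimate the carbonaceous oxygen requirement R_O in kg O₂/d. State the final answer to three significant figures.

R_O ≈ 308 kg O₂/d

Observed yield with endogenous decay: Y_obs = Y / (1 + k_d·θ_c) = 0.313 / (1 + 0.0543 × 15.2) = 0.313 / 1.825 = 0.1715 g VSS/g ultimate BOD.
Q·(S₀ − S) = 233 × (1770 − 20.4) × 10⁻³ = 407.7 kg/d removed.
Net sludge production P_X = 0.1715 × 407.7 = 69.90 kg VSS/d.
R_O = Q·(S₀ − S) − 1.42·P_X = 407.7 − 1.42 × 69.90 = 308.4 kg O₂/d.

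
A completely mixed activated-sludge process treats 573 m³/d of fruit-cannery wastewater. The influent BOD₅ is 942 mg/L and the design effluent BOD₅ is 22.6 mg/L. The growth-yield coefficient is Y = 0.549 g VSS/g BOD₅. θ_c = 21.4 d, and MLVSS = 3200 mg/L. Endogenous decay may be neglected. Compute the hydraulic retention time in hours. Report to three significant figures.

V·X = Y·Q·ΔS·θ_c gives V = 0.549 × 573 × (942 − 22.6) × 21.4 / 3200 = 1934 m³.
τ = V/Q = 1934/573 = 3.376 d, or 81.01 h.

τ ≈ 81.0 h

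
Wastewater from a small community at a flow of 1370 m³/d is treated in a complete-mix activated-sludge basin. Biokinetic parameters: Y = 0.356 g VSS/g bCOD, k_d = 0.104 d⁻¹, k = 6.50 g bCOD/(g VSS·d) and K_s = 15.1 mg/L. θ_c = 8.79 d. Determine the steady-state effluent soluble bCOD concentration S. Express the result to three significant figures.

S ≈ 1.57 mg/L

Effluent substrate depends only on kinetics and SRT: S = K_s(1 + k_d θ_c) / [θ_c(Yk − k_d) − 1] = 15.1 × (1 + 0.104 × 8.79) / [8.79 × (0.356 × 6.50 − 0.104) − 1] = 28.90 / 18.43 = 1.569 mg/L.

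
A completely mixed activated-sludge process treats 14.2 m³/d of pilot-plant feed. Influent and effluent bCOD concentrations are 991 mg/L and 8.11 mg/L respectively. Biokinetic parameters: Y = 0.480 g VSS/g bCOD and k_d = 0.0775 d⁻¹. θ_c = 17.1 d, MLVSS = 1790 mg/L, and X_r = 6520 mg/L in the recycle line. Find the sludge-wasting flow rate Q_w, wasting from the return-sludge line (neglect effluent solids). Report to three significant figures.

Q_w ≈ 0.442 m³/d

From the SRT design equation V = Y Q (S₀−S) θ_c / [X (1 + k_d θ_c)] = 0.480 × 14.2 × (991 − 8.11) × 17.1 / [1790 × (1 + 0.0775 × 17.1)] = 1.15×10^5 / 4162 = 27.52 m³.
θ_c = V·X/(Q_w·X_r) when wasting from the recycle, so Q_w = V·X/(θ_c·X_r) = 27.52 × 1790 / (17.1 × 6520) = 0.4419 m³/d.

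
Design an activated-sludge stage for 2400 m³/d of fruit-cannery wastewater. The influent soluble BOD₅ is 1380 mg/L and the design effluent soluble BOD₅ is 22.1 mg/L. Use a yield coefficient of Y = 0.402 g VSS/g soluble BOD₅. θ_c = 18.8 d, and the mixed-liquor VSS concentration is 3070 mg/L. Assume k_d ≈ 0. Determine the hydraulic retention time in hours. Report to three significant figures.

With k_d = 0 the design equation reduces to V = Y Q (S₀−S) θ_c / X = 0.402 × 2400 × (1380 − 22.1) × 18.8 / 3070 = 8023 m³.
HRT = V/Q = 8023 m³ / 2400 m³·d⁻¹ = 3.343 d × 24 = 80.23 h.

τ ≈ 80.2 h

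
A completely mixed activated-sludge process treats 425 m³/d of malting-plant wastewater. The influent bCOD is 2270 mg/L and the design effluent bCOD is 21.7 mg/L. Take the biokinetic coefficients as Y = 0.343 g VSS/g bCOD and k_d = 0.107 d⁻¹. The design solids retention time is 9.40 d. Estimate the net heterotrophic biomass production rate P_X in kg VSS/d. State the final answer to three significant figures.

P_X ≈ 163 kg VSS/d

Y_obs = Y / (1 + k_d θ_c) = 0.343 / (1 + 0.107 × 9.40) = 0.343 / 2.006 = 0.1710.
Q·(S₀ − S) = 425 × (2270 − 21.7) × 10⁻³ = 955.5 kg/d removed.
So the net sludge growth is P_X = 0.1710 × 955.5 = 163.4 kg VSS/d.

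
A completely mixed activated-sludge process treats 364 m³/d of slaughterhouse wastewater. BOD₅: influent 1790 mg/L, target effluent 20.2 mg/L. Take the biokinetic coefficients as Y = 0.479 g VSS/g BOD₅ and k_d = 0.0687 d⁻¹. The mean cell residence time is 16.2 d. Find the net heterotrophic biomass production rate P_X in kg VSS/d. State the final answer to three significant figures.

Y_obs = Y / (1 + k_d θ_c) = 0.479 / (1 + 0.0687 × 16.2) = 0.479 / 2.113 = 0.2267.
ΔS = 1790 − 20.2 = 1770 mg/L, so the substrate removal rate is 364 × 1770/1000 = 644.2 kg BOD₅/d.
Net biomass production P_X = Y_obs × Q·(S₀ − S) = 0.2267 × 644.2 = 146.0 kg VSS/d.

P_X ≈ 146 kg VSS/d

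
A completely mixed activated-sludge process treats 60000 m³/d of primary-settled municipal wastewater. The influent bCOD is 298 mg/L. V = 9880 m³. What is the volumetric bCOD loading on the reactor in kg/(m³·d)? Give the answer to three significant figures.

L_v ≈ 1.81 kg bCOD/(m³·d)

Volumetric loading L_v = Q·S₀ / V = 60000 × 298 g/m³ / 9880 m³ = 1810 g/(m³·d) = 1.810 kg bCOD/(m³·d).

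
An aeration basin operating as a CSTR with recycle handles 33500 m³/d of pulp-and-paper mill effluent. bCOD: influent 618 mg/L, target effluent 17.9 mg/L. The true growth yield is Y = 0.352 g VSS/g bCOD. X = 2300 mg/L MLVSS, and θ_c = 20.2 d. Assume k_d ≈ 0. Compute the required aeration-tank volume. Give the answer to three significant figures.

With k_d = 0 the design equation reduces to V = Y Q (S₀−S) θ_c / X = 0.352 × 33500 × (618 − 17.9) × 20.2 / 2300 = 62149 m³.

V ≈ 62100 m³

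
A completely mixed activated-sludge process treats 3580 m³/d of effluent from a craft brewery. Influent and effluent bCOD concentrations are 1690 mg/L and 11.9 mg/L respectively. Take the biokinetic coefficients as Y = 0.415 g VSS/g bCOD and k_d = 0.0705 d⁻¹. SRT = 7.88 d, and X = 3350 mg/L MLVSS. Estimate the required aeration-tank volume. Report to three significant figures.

V ≈ 3770 m³

Steady-state biomass mass balance: V·X·(1 + k_d·θ_c) = Y·Q·(S₀ − S)·θ_c, so V = 0.415 × 3580 × (1690 − 11.9) × 7.88 / [3350 × (1 + 0.0705 × 7.88)] = 1.96×10^7 / 5211 = 3770 m³.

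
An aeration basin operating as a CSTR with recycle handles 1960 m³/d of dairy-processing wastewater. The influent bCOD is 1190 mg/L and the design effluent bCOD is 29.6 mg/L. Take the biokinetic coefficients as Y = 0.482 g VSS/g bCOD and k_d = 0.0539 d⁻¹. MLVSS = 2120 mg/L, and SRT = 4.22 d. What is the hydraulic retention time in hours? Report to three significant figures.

τ ≈ 21.8 h

From the SRT design equation V = Y Q (S₀−S) θ_c / [X (1 + k_d θ_c)] = 0.482 × 1960 × (1190 − 29.6) × 4.22 / [2120 × (1 + 0.0539 × 4.22)] = 4.63×10^6 / 2602 = 1778 m³.
Hydraulic retention time τ = V/Q = 1778 / 1960 = 0.9070 d = 21.77 h.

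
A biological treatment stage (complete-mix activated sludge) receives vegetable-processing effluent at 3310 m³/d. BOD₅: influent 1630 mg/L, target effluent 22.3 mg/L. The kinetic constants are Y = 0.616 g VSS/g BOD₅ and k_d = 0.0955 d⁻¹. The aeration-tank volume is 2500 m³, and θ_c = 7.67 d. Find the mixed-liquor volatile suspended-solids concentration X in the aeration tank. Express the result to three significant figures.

X = Y·Q·ΔS·θ_c / [V·(1 + k_d θ_c)] = 0.616 × 3310 × (1630 − 22.3) × 7.67 / [2500 × (1 + 0.0955 × 7.67)] = 5805 mg/L.

X ≈ 5800 mg/L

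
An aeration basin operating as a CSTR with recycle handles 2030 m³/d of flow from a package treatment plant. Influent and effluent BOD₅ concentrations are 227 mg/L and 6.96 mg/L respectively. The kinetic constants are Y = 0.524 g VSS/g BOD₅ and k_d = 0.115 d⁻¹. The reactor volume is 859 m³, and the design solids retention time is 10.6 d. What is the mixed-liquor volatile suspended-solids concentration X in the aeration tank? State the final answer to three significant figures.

Solving the biomass balance for X: X = Y Q (S₀−S) θ_c / [V (1+k_d θ_c)] = 0.524 × 2030 × (227 − 6.96) × 10.6 / [859 × (1 + 0.115 × 10.6)] = 1302 mg/L.

X ≈ 1300 mg/L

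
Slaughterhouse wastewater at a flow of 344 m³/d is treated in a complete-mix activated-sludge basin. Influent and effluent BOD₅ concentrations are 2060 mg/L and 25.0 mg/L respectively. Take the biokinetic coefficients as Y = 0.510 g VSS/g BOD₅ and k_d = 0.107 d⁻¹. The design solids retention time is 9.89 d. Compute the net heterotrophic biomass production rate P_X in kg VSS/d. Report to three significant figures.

P_X ≈ 173 kg VSS/d

The observed yield is Y_obs = Y/(1 + k_d·θ_c) = 0.510 / (1 + 0.107 × 9.89) = 0.510 / 2.058 = 0.2478 g VSS per g BOD₅ removed.
Mass of BOD₅ removed per day: Q(S₀ − S) = 344 × 2035 g/m³ = 700.0 kg/d.
Net biomass production P_X = Y_obs × Q·(S₀ − S) = 0.2478 × 700.0 = 173.5 kg VSS/d.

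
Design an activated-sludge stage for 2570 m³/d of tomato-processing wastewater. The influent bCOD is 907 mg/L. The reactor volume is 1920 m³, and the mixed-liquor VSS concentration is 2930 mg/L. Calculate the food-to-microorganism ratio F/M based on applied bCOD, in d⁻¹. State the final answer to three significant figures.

F/M = Q·S₀ / (V·X) = 2570 × 907 / (1920 × 2930) = 0.4144 g bCOD·(g VSS·d)⁻¹.

F/M ≈ 0.414 d⁻¹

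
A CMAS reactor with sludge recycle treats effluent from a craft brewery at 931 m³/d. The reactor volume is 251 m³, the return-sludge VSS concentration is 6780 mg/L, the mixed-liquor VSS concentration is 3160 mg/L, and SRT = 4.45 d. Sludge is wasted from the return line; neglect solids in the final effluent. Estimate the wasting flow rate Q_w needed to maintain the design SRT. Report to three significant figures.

Q_w = (V·X)/(θ_c X_r) = 251.0 × 3160 / (4.45 × 6780) = 26.29 m³/d.

Q_w ≈ 26.3 m³/d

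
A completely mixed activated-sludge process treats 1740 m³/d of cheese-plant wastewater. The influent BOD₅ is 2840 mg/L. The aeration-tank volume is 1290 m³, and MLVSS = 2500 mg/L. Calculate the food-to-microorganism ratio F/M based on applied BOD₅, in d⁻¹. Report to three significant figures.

F/M ≈ 1.53 d⁻¹

Food-to-microorganism ratio F/M = Q S₀ / (V X) = 1740 × 2840 / (1290 × 2500) = 1.532 d⁻¹.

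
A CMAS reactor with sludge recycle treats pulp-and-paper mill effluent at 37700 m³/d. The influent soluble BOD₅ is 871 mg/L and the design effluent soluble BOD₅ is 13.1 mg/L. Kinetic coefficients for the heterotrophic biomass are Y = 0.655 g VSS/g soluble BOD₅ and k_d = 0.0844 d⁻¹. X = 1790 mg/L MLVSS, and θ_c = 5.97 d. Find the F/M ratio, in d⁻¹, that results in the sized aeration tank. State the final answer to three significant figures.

F/M ≈ 0.390 d⁻¹

Rearranging the biomass balance for a CMAS with decay, V = Y·Q·ΔS·θ_c / [X·(1+k_d θ_c)] = 0.655 × 37700 × (871 − 13.1) × 5.97 / [1790 × (1 + 0.0844 × 5.97)] = 1.26×10^8 / 2692 = 46982 m³.
Food-to-microorganism ratio F/M = Q S₀ / (V X) = 37700 × 871 / (46982 × 1790) = 0.3905 d⁻¹.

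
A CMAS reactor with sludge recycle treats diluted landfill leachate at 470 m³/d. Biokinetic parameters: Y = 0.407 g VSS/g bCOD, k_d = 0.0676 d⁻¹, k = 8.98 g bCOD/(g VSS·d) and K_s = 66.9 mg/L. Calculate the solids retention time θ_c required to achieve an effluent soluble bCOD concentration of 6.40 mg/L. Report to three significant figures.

From 1/θ_c = Y·k·S/(K_s + S) − k_d: Y·k·S/(K_s+S) = 0.407 × 8.98 × 6.40 / (66.9 + 6.40) = 0.3191 d⁻¹.
1/θ_c = 0.3191 − 0.0676 = 0.2515 d⁻¹, so θ_c = 3.976 d.

θ_c ≈ 3.98 d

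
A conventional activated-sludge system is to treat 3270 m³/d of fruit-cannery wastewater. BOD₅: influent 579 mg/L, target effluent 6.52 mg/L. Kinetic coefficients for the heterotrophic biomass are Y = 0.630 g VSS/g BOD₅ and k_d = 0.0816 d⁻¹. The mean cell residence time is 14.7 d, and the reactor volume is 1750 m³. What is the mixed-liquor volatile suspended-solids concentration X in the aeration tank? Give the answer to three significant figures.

X ≈ 4500 mg/L

Solving the biomass balance for X: X = Y Q (S₀−S) θ_c / [V (1+k_d θ_c)] = 0.630 × 3270 × (579 − 6.52) × 14.7 / [1750 × (1 + 0.0816 × 14.7)] = 4504 mg/L.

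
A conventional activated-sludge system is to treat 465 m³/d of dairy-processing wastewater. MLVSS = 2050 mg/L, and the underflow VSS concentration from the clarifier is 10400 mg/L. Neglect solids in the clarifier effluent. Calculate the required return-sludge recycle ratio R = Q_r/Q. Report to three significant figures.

R = Q_r/Q = X/(X_r − X) = 2050 / (10400 − 2050) = 0.2455.

R ≈ 0.246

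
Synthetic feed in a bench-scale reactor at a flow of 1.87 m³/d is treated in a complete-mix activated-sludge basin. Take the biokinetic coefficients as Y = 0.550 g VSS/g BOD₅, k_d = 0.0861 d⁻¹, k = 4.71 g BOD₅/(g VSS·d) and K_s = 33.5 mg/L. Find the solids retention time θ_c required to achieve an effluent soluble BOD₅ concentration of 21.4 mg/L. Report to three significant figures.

θ_c ≈ 1.08 d

At the target effluent, Y k S/(K_s+S) = 0.550×4.71×21.4/54.90 = 1.010 d⁻¹.
1/θ_c = 1.010 − 0.0861 = 0.9237 d⁻¹, so θ_c = 1.083 d.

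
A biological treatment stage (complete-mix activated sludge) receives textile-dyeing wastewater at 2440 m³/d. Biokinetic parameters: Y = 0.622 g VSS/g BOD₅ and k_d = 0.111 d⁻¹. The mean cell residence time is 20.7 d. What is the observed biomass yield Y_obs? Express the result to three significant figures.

Observed yield with endogenous decay: Y_obs = Y / (1 + k_d·θ_c) = 0.622 / (1 + 0.111 × 20.7) = 0.622 / 3.298 = 0.1886 g VSS/g BOD₅.

Y_obs ≈ 0.189 g VSS/g BOD₅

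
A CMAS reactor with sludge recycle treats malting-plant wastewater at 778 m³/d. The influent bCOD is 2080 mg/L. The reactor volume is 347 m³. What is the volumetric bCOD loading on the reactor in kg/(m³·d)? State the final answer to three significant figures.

Volumetric loading L_v = Q·S₀ / V = 778 × 2080 g/m³ / 347.0 m³ = 4664 g/(m³·d) = 4.664 kg bCOD/(m³·d).

L_v ≈ 4.66 kg bCOD/(m³·d)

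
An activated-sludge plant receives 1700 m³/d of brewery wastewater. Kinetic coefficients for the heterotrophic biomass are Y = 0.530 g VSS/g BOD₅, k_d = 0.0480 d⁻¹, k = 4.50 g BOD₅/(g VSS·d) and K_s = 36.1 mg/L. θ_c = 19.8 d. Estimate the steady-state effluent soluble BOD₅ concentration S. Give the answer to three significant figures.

For a completely mixed reactor with recycle the Lawrence–McCarty relation gives S = K_s·(1 + k_d·θ_c) / [θ_c·(Y·k − k_d) − 1] = 36.1 × (1 + 0.0480 × 19.8) / [19.8 × (0.530 × 4.50 − 0.0480) − 1] = 70.41 / 45.27 = 1.555 mg/L.

S ≈ 1.56 mg/L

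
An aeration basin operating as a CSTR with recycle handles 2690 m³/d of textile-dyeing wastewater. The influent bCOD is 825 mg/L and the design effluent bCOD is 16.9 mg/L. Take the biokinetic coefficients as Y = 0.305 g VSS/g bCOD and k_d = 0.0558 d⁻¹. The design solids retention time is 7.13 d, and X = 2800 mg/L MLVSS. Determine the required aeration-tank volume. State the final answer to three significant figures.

Steady-state biomass mass balance: V·X·(1 + k_d·θ_c) = Y·Q·(S₀ − S)·θ_c, so V = 0.305 × 2690 × (825 − 16.9) × 7.13 / [2800 × (1 + 0.0558 × 7.13)] = 4.73×10^6 / 3914 = 1208 m³.

V ≈ 1210 m³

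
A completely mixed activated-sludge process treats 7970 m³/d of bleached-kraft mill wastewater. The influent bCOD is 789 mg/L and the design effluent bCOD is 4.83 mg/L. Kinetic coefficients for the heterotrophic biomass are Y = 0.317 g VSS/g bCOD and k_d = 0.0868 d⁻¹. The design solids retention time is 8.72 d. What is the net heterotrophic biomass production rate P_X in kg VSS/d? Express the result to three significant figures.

Correct the yield for decay: Y_obs = Y/(1 + k_d θ_c) = 0.317 / (1 + 0.0868 × 8.72) = 0.317 / 1.757 = 0.1804.
Substrate removed = Q·(S₀ − S) = 7970 m³/d × (789 − 4.83) g/m³ = 6.25×10^6 g/d = 6250 kg/d.
Biomass produced: P_X = Y_obs·Q·ΔS = 0.1804 × 6250 ≈ 1128 kg VSS/d.

P_X ≈ 1130 kg VSS/d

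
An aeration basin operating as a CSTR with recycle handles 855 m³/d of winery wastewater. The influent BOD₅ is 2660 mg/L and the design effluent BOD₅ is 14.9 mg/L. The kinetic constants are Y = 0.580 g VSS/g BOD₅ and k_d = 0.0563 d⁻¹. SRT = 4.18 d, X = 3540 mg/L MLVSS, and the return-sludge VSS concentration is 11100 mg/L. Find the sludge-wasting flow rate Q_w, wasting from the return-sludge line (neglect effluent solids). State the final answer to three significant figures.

Q_w ≈ 95.7 m³/d

Rearranging the biomass balance for a CMAS with decay, V = Y·Q·ΔS·θ_c / [X·(1+k_d θ_c)] = 0.580 × 855 × (2660 − 14.9) × 4.18 / [3540 × (1 + 0.0563 × 4.18)] = 5.48×10^6 / 4373 = 1254 m³.
Q_w = (V·X)/(θ_c X_r) = 1254 × 3540 / (4.18 × 11100) = 95.66 m³/d.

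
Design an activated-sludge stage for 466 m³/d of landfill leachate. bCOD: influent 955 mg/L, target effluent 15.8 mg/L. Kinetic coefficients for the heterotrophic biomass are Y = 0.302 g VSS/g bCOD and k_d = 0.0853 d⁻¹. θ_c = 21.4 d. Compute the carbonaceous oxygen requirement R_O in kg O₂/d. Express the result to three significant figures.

R_O ≈ 371 kg O₂/d

The observed yield is Y_obs = Y/(1 + k_d·θ_c) = 0.302 / (1 + 0.0853 × 21.4) = 0.302 / 2.825 = 0.1069 g VSS per g bCOD removed.
ΔS = 955 − 15.8 = 939.2 mg/L, so the substrate removal rate is 466 × 939.2/1000 = 437.7 kg bCOD/d.
Net sludge production P_X = 0.1069 × 437.7 = 46.78 kg VSS/d.
R_O = Q·ΔS − 1.42 P_X = 437.7 − 66.43 = 371.2 kg O₂/d.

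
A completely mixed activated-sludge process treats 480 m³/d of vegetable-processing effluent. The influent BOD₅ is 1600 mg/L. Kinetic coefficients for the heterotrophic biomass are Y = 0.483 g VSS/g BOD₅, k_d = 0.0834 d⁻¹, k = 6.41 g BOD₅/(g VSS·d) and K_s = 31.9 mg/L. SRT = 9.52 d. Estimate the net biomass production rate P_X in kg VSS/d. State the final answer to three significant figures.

For a completely mixed reactor with recycle the Lawrence–McCarty relation gives S = K_s·(1 + k_d·θ_c) / [θ_c·(Y·k − k_d) − 1] = 31.9 × (1 + 0.0834 × 9.52) / [9.52 × (0.483 × 6.41 − 0.0834) − 1] = 57.23 / 27.68 = 2.067 mg/L.
Y_obs = Y / (1 + k_d θ_c) = 0.483 / (1 + 0.0834 × 9.52) = 0.483 / 1.794 = 0.2692.
Q·(S₀ − S) = 480 × (1600 − 2.07) × 10⁻³ = 767.0 kg/d removed.
Biomass produced: P_X = Y_obs·Q·ΔS = 0.2692 × 767.0 ≈ 206.5 kg VSS/d.

P_X ≈ 207 kg VSS/d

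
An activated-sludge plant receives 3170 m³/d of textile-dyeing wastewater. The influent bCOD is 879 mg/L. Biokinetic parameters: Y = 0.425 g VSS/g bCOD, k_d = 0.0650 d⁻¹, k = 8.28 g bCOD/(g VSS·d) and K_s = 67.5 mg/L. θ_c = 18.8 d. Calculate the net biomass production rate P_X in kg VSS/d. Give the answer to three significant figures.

Effluent substrate depends only on kinetics and SRT: S = K_s(1 + k_d θ_c) / [θ_c(Yk − k_d) − 1] = 67.5 × (1 + 0.0650 × 18.8) / [18.8 × (0.425 × 8.28 − 0.0650) − 1] = 150.0 / 63.94 = 2.346 mg/L.
Correct the yield for decay: Y_obs = Y/(1 + k_d θ_c) = 0.425 / (1 + 0.0650 × 18.8) = 0.425 / 2.222 = 0.1913.
Q·(S₀ − S) = 3170 × (879 − 2.35) × 10⁻³ = 2779 kg/d removed.
Net biomass production P_X = Y_obs × Q·(S₀ − S) = 0.1913 × 2779 = 531.5 kg VSS/d.

P_X ≈ 532 kg VSS/d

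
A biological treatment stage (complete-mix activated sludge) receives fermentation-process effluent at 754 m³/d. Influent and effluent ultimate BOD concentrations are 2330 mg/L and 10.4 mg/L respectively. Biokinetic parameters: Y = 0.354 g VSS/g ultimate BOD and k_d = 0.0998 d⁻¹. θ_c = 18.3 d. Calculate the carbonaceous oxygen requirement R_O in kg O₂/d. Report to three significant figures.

R_O ≈ 1440 kg O₂/d

Y_obs = Y / (1 + k_d θ_c) = 0.354 / (1 + 0.0998 × 18.3) = 0.354 / 2.826 = 0.1253.
Mass of ultimate BOD removed per day: Q(S₀ − S) = 754 × 2320 g/m³ = 1749 kg/d.
Net sludge production P_X = 0.1253 × 1749 = 219.1 kg VSS/d.
Carbonaceous O₂ demand = substrate oxidised − cell-mass equivalent = 1749 − 1.42 × 219.1 = 1438 kg O₂/d.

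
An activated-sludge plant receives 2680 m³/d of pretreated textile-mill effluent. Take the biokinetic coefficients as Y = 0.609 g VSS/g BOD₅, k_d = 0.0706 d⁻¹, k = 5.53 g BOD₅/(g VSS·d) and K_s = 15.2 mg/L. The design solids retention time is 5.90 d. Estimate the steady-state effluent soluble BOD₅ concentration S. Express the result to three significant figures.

S ≈ 1.17 mg/L

From the Monod/SRT balance for a CMAS, S = K_s·(1+k_d θ_c)/[θ_c·(Y k − k_d) − 1] = 15.2 × (1 + 0.0706 × 5.90) / [5.90 × (0.609 × 5.53 − 0.0706) − 1] = 21.53 / 18.45 = 1.167 mg/L.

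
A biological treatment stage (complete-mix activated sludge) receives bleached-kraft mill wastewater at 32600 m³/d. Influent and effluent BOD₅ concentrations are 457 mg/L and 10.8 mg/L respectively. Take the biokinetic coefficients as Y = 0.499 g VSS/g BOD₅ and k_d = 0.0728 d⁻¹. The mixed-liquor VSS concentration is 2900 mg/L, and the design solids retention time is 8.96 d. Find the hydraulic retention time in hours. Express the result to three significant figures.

Steady-state biomass mass balance: V·X·(1 + k_d·θ_c) = Y·Q·(S₀ − S)·θ_c, so V = 0.499 × 32600 × (457 − 10.8) × 8.96 / [2900 × (1 + 0.0728 × 8.96)] = 6.5×10^7 / 4792 = 13573 m³.
HRT = V/Q = 13573 m³ / 32600 m³·d⁻¹ = 0.4163 d × 24 = 9.992 h.

τ ≈ 9.99 h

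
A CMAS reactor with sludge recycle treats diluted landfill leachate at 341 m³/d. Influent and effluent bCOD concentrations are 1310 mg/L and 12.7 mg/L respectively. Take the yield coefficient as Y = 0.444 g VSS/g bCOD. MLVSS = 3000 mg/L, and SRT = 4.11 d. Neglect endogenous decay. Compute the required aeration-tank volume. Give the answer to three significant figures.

V ≈ 269 m³

V·X = Y·Q·ΔS·θ_c gives V = 0.444 × 341 × (1310 − 12.7) × 4.11 / 3000 = 269.1 m³.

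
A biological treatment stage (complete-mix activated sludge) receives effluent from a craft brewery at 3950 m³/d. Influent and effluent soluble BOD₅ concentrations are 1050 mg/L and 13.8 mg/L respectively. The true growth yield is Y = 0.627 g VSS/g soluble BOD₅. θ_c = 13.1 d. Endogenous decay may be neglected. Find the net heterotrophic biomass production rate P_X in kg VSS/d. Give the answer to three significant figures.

Since k_d ≈ 0, Y_obs = Y = 0.627 g VSS/g soluble BOD₅.
Q·(S₀ − S) = 3950 × (1050 − 13.8) × 10⁻³ = 4093 kg/d removed.
So the net sludge growth is P_X = 0.6270 × 4093 = 2566 kg VSS/d.

P_X ≈ 2570 kg VSS/d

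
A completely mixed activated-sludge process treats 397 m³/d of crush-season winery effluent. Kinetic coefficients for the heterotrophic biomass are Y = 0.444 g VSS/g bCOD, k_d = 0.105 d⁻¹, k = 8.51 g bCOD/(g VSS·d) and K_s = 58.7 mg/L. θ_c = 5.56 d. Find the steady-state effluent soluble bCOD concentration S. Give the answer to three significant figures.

S ≈ 4.79 mg/L

From the Monod/SRT balance for a CMAS, S = K_s·(1+k_d θ_c)/[θ_c·(Y k − k_d) − 1] = 58.7 × (1 + 0.105 × 5.56) / [5.56 × (0.444 × 8.51 − 0.105) − 1] = 92.97 / 19.42 = 4.786 mg/L.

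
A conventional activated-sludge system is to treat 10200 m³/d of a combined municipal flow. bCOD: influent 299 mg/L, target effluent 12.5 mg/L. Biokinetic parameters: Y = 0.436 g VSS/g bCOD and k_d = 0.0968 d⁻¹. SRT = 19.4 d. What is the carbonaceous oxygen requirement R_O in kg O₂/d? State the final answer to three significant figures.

R_O ≈ 2290 kg O₂/d

The observed yield is Y_obs = Y/(1 + k_d·θ_c) = 0.436 / (1 + 0.0968 × 19.4) = 0.436 / 2.878 = 0.1515 g VSS per g bCOD removed.
Mass of bCOD removed per day: Q(S₀ − S) = 10200 × 286.5 g/m³ = 2922 kg/d.
Net sludge production P_X = 0.1515 × 2922 = 442.7 kg VSS/d.
R_O = Q·ΔS − 1.42 P_X = 2922 − 628.7 = 2294 kg O₂/d.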